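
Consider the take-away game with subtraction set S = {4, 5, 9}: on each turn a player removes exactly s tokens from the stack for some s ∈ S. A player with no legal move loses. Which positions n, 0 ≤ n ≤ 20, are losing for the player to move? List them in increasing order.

0, 1, 2, 3, 13, 14, 15, 16

n :  0  1  2  3  4  5  6  7  8  9 10 11 12 13 14 15 16 17 18 19 20
G :  0  0  0  0  1  1  1  1  2  2  2  2  3  0  0  0  0  1  1  1  1
P-positions are exactly the n with G(n) = 0.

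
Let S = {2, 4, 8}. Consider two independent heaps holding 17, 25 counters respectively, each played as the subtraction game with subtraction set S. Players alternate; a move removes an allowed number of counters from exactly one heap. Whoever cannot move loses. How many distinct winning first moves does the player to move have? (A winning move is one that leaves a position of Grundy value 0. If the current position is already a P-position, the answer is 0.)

3

All heaps use S = {2, 4, 8}:
G(0) = 0
G(1) = mex{} = 0
G(2) = mex{0} = 1
G(3) = mex{0} = 1
G(4) = mex{1,0} = 2
G(5) = mex{1,0} = 2
G(6) = mex{2,1} = 0
G(7) = mex{2,1} = 0
G(8) = mex{0,2,0} = 1
G(9) = mex{0,2,0} = 1
G(10) = mex{1,0,1} = 2
G(11) = mex{1,0,1} = 2
G(12) = mex{2,1,2} = 0
G(13) = mex{2,1,2} = 0
G(14) = mex{0,2,0} = 1
G(15) = mex{0,2,0} = 1
G(16) = mex{1,0,1} = 2
G(17) = mex{1,0,1} = 2
G(18) = mex{2,1,2} = 0
G(19) = mex{2,1,2} = 0
G(20) = mex{0,2,0} = 1
G(21) = mex{0,2,0} = 1
G(22) = mex{1,0,1} = 2
G(23) = mex{1,0,1} = 2
G(24) = mex{2,1,2} = 0
G(25) = mex{2,1,2} = 0
Heap A: G(17) = 2.
Heap B: G(25) = 0.
Combined Grundy value = 2 ⊕ 0 = 2.
A winning move leaves total XOR = 0, i.e. changes one component's Grundy value g to g ⊕ X where X is the current total.
Heap A: need g' = 2⊕2 = 0. Options: 17−2→G=1, 17−4→G=0, 17−8→G=1. Hits: 1.
Heap B: need g' = 0⊕2 = 2. Options: 25−2→G=2, 25−4→G=1, 25−8→G=2. Hits: 2.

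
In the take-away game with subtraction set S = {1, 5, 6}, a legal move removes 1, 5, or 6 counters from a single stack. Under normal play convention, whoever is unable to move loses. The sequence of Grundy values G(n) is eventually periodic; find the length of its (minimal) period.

G(0) = 0
G(1) = mex{0} = 1
G(2) = mex{1} = 0
G(3) = mex{0} = 1
G(4) = mex{1} = 0
G(5) = mex{0,0} = 1
G(6) = mex{1,1,0} = 2
G(7) = mex{2,0,1} = 3
G(8) = mex{3,1,0} = 2
G(9) = mex{2,0,1} = 3
G(10) = mex{3,1,0} = 2
G(11) = mex{2,2,1} = 0
G(12) = mex{0,3,2} = 1
G(13) = mex{1,2,3} = 0
G(14) = mex{0,3,2} = 1
G(15) = mex{1,2,3} = 0
G(16) = mex{0,0,2} = 1
G(17) = mex{1,1,0} = 2
G(18) = mex{2,0,1} = 3
G(19) = mex{3,1,0} = 2
G(20) = mex{2,0,1} = 3
G(21) = mex{3,1,0} = 2
G(22) = mex{2,2,1} = 0
G(23) = mex{0,3,2} = 1
G(n+11) = G(n) holds for n = 0,…,5 (a full window of length max(S) = 6), so the sequence is purely periodic with period 11.

11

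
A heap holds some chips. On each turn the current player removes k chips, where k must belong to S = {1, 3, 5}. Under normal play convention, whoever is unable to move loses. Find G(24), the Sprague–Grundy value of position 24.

0

G(0) = 0
G(1) = mex{0} = 1
G(2) = mex{1} = 0
G(3) = mex{0,0} = 1
G(4) = mex{1,1} = 0
G(5) = mex{0,0,0} = 1
G(6) = mex{1,1,1} = 0
G(7) = mex{0,0,0} = 1
G(8) = mex{1,1,1} = 0
G(9) = mex{0,0,0} = 1
G(10) = mex{1,1,1} = 0
G(11) = mex{0,0,0} = 1
G(12) = mex{1,1,1} = 0
G(13) = mex{0,0,0} = 1
G(14) = mex{1,1,1} = 0
G(15) = mex{0,0,0} = 1
G(16) = mex{1,1,1} = 0
G(17) = mex{0,0,0} = 1
G(18) = mex{1,1,1} = 0
G(19) = mex{0,0,0} = 1
G(20) = mex{1,1,1} = 0
G(21) = mex{0,0,0} = 1
G(22) = mex{1,1,1} = 0
G(23) = mex{0,0,0} = 1
G(24) = mex{1,1,1} = 0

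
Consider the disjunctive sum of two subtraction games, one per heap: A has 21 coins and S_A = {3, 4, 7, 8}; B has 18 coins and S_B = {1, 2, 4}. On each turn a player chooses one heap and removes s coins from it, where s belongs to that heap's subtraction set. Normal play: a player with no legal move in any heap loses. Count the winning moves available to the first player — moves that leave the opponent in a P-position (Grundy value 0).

1

Heap A, S = {3, 4, 7, 8}:
G(0) = 0
G(1) = mex{} = 0
G(2) = mex{} = 0
G(3) = mex{0} = 1
G(4) = mex{0,0} = 1
G(5) = mex{0,0} = 1
G(6) = mex{1,0} = 2
G(7) = mex{1,1,0} = 2
G(8) = mex{1,1,0,0} = 2
G(9) = mex{2,1,0,0} = 3
G(10) = mex{2,2,1,0} = 3
G(11) = mex{2,2,1,1} = 0
G(12) = mex{3,2,1,1} = 0
G(13) = mex{3,3,2,1} = 0
G(14) = mex{0,3,2,2} = 1
G(15) = mex{0,0,2,2} = 1
G(16) = mex{0,0,3,2} = 1
G(17) = mex{1,0,3,3} = 2
G(18) = mex{1,1,0,3} = 2
G(19) = mex{1,1,0,0} = 2
G(20) = mex{2,1,0,0} = 3
G(21) = mex{2,2,1,0} = 3
G_A(21) = 3.
Heap B, S = {1, 2, 4}:
n :  0  1  2  3  4  5  6  7  8  9 10 11 12 13 14 15 16 17 18
G :  0  1  2  0  1  2  0  1  2  0  1  2  0  1  2  0  1  2  0
G_B(18) = 0.
Combined Grundy value = 3 ⊕ 0 = 3.
A winning move leaves total XOR = 0, i.e. changes one component's Grundy value g to g ⊕ X where X is the current total.
Heap A: need g' = 3⊕3 = 0. Options: 21−3→G=2, 21−4→G=2, 21−7→G=1, 21−8→G=0. Hits: 1.
Heap B: need g' = 0⊕3 = 3. Options: 18−1→G=2, 18−2→G=1, 18−4→G=2. Hits: 0.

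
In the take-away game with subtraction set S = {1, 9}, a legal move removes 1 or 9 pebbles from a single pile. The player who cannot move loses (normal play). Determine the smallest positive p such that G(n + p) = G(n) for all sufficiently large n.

2

n :  0  1  2  3  4  5  6  7  8  9 10 11 12 13 14
G :  0  1  0  1  0  1  0  1  0  1  0  1  0  1  0
G(n+2) = G(n) holds for n = 0,…,8 (a full window of length max(S) = 9), so the sequence is purely periodic with period 2.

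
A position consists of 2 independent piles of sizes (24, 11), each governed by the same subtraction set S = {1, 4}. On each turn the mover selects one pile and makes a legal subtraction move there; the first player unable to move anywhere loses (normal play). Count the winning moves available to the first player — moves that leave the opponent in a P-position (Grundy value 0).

1

All piles use S = {1, 4}:
n :  0  1  2  3  4  5  6  7  8  9 10 11 12 13 14 15 16 17 18 19 20 21 22 23 24
G :  0  1  0  1  2  0  1  0  1  2  0  1  0  1  2  0  1  0  1  2  0  1  0  1  2
Pile A: G(24) = 2.
Pile B: G(11) = 1.
Combined Grundy value = 2 ⊕ 1 = 3.
A winning move leaves total XOR = 0, i.e. changes one component's Grundy value g to g ⊕ X where X is the current total.
Pile A: need g' = 2⊕3 = 1. Options: 24−1→G=1, 24−4→G=0. Hits: 1.
Pile B: need g' = 1⊕3 = 2. Options: 11−1→G=0, 11−4→G=0. Hits: 0.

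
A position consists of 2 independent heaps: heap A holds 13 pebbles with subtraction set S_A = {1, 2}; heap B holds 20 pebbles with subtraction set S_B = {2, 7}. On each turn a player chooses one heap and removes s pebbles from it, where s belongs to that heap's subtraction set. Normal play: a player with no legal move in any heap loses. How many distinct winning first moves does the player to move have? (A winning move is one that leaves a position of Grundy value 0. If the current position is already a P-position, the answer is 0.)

Heap A, S = {1, 2}:
G(0) = 0
G(1) = mex{0} = 1
G(2) = mex{1,0} = 2
G(3) = mex{2,1} = 0
G(4) = mex{0,2} = 1
G(5) = mex{1,0} = 2
G(6) = mex{2,1} = 0
G(7) = mex{0,2} = 1
G(8) = mex{1,0} = 2
G(9) = mex{2,1} = 0
G(10) = mex{0,2} = 1
G(11) = mex{1,0} = 2
G(12) = mex{2,1} = 0
G(13) = mex{0,2} = 1
G_A(13) = 1.
Heap B, S = {2, 7}:
n :  0  1  2  3  4  5  6  7  8  9 10 11 12 13 14 15 16 17 18 19 20
G :  0  0  1  1  0  0  1  1  2  0  0  1  1  0  0  1  1  2  0  0  1
G_B(20) = 1.
Combined Grundy value = 1 ⊕ 1 = 0.
A winning move leaves total XOR = 0, i.e. changes one component's Grundy value g to g ⊕ X where X is the current total.
Heap A: target g' = 1⊕0 = 1, but every legal move changes the Grundy value (mex property), so 0 moves.
Heap B: target g' = 1⊕0 = 1, but every legal move changes the Grundy value (mex property), so 0 moves.

0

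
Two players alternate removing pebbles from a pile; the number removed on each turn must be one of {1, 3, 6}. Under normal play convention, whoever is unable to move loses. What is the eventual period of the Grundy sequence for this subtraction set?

9

G(0) = 0
G(1) = mex{0} = 1
G(2) = mex{1} = 0
G(3) = mex{0,0} = 1
G(4) = mex{1,1} = 0
G(5) = mex{0,0} = 1
G(6) = mex{1,1,0} = 2
G(7) = mex{2,0,1} = 3
G(8) = mex{3,1,0} = 2
G(9) = mex{2,2,1} = 0
G(10) = mex{0,3,0} = 1
G(11) = mex{1,2,1} = 0
G(12) = mex{0,0,2} = 1
G(13) = mex{1,1,3} = 0
G(14) = mex{0,0,2} = 1
G(15) = mex{1,1,0} = 2
G(16) = mex{2,0,1} = 3
G(17) = mex{3,1,0} = 2
G(18) = mex{2,2,1} = 0
G(19) = mex{0,3,0} = 1
G(n+9) = G(n) holds for n = 0,…,5 (a full window of length max(S) = 6), so the sequence is purely periodic with period 9.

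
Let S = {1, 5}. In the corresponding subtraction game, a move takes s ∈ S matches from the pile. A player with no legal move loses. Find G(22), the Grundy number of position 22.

n :  0  1  2  3  4  5  6  7  8  9 10 11 12 13 14 15 16 17 18 19 20 21 22
G :  0  1  0  1  0  1  0  1  0  1  0  1  0  1  0  1  0  1  0  1  0  1  0

0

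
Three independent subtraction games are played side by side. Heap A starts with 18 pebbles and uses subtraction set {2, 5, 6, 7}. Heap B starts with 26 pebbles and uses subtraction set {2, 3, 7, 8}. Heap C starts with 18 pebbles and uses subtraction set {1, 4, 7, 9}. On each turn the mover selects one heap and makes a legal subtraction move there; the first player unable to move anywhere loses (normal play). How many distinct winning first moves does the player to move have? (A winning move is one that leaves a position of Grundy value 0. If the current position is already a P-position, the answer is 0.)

9

Heap A, S = {2, 5, 6, 7}:
n :  0  1  2  3  4  5  6  7  8  9 10 11 12 13 14 15 16 17 18
G :  0  0  1  1  0  2  1  3  2  2  3  3  0  0  1  1  0  2  1
G_A(18) = 1.
Heap B, S = {2, 3, 7, 8}:
G(0) = 0
G(1) = mex{} = 0
G(2) = mex{0} = 1
G(3) = mex{0,0} = 1
G(4) = mex{1,0} = 2
G(5) = mex{1,1} = 0
G(6) = mex{2,1} = 0
G(7) = mex{0,2,0} = 1
G(8) = mex{0,0,0,0} = 1
G(9) = mex{1,0,1,0} = 2
G(10) = mex{1,1,1,1} = 0
G(11) = mex{2,1,2,1} = 0
G(12) = mex{0,2,0,2} = 1
G(13) = mex{0,0,0,0} = 1
G(14) = mex{1,0,1,0} = 2
G(15) = mex{1,1,1,1} = 0
G(16) = mex{2,1,2,1} = 0
G(17) = mex{0,2,0,2} = 1
G(18) = mex{0,0,0,0} = 1
G(19) = mex{1,0,1,0} = 2
G(20) = mex{1,1,1,1} = 0
G(21) = mex{2,1,2,1} = 0
G(22) = mex{0,2,0,2} = 1
G(23) = mex{0,0,0,0} = 1
G(24) = mex{1,0,1,0} = 2
G(25) = mex{1,1,1,1} = 0
G(26) = mex{2,1,2,1} = 0
G_B(26) = 0.
Heap C, S = {1, 4, 7, 9}:
G(0) = 0
G(1) = mex{0} = 1
G(2) = mex{1} = 0
G(3) = mex{0} = 1
G(4) = mex{1,0} = 2
G(5) = mex{2,1} = 0
G(6) = mex{0,0} = 1
G(7) = mex{1,1,0} = 2
G(8) = mex{2,2,1} = 0
G(9) = mex{0,0,0,0} = 1
G(10) = mex{1,1,1,1} = 0
G(11) = mex{0,2,2,0} = 1
G(12) = mex{1,0,0,1} = 2
G(13) = mex{2,1,1,2} = 0
G(14) = mex{0,0,2,0} = 1
G(15) = mex{1,1,0,1} = 2
G(16) = mex{2,2,1,2} = 0
G(17) = mex{0,0,0,0} = 1
G(18) = mex{1,1,1,1} = 0
G_C(18) = 0.
Combined Grundy value = 1 ⊕ 0 ⊕ 0 = 1.
A winning move leaves total XOR = 0, i.e. changes one component's Grundy value g to g ⊕ X where X is the current total.
Heap A: need g' = 1⊕1 = 0. Options: 18−2→G=0, 18−5→G=0, 18−6→G=0, 18−7→G=3. Hits: 3.
Heap B: need g' = 0⊕1 = 1. Options: 26−2→G=2, 26−3→G=1, 26−7→G=2, 26−8→G=1. Hits: 2.
Heap C: need g' = 0⊕1 = 1. Options: 18−1→G=1, 18−4→G=1, 18−7→G=1, 18−9→G=1. Hits: 4.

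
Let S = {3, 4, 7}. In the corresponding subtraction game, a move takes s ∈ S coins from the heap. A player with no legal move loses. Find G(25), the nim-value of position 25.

1

G(0) = 0
G(1) = mex{} = 0
G(2) = mex{} = 0
G(3) = mex{0} = 1
G(4) = mex{0,0} = 1
G(5) = mex{0,0} = 1
G(6) = mex{1,0} = 2
G(7) = mex{1,1,0} = 2
G(8) = mex{1,1,0} = 2
G(9) = mex{2,1,0} = 3
G(10) = mex{2,2,1} = 0
G(11) = mex{2,2,1} = 0
G(12) = mex{3,2,1} = 0
G(13) = mex{0,3,2} = 1
G(14) = mex{0,0,2} = 1
G(15) = mex{0,0,2} = 1
G(16) = mex{1,0,3} = 2
G(17) = mex{1,1,0} = 2
G(18) = mex{1,1,0} = 2
G(19) = mex{2,1,0} = 3
G(20) = mex{2,2,1} = 0
G(21) = mex{2,2,1} = 0
G(22) = mex{3,2,1} = 0
G(23) = mex{0,3,2} = 1
G(24) = mex{0,0,2} = 1
G(25) = mex{0,0,2} = 1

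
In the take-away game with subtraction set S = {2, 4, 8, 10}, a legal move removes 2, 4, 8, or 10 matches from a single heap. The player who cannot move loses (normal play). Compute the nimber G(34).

2

G(0) = 0
G(1) = mex{} = 0
G(2) = mex{0} = 1
G(3) = mex{0} = 1
G(4) = mex{1,0} = 2
G(5) = mex{1,0} = 2
G(6) = mex{2,1} = 0
G(7) = mex{2,1} = 0
G(8) = mex{0,2,0} = 1
G(9) = mex{0,2,0} = 1
G(10) = mex{1,0,1,0} = 2
G(11) = mex{1,0,1,0} = 2
G(12) = mex{2,1,2,1} = 0
G(13) = mex{2,1,2,1} = 0
G(14) = mex{0,2,0,2} = 1
G(15) = mex{0,2,0,2} = 1
G(16) = mex{1,0,1,0} = 2
G(17) = mex{1,0,1,0} = 2
G(18) = mex{2,1,2,1} = 0
G(19) = mex{2,1,2,1} = 0
G(20) = mex{0,2,0,2} = 1
G(21) = mex{0,2,0,2} = 1
G(22) = mex{1,0,1,0} = 2
G(23) = mex{1,0,1,0} = 2
G(24) = mex{2,1,2,1} = 0
G(25) = mex{2,1,2,1} = 0
G(26) = mex{0,2,0,2} = 1
G(27) = mex{0,2,0,2} = 1
G(28) = mex{1,0,1,0} = 2
G(29) = mex{1,0,1,0} = 2
G(30) = mex{2,1,2,1} = 0
G(31) = mex{2,1,2,1} = 0
G(32) = mex{0,2,0,2} = 1
G(33) = mex{0,2,0,2} = 1
G(34) = mex{1,0,1,0} = 2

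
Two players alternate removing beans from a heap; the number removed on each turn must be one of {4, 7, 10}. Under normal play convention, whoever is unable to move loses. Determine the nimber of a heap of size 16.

G(0) = 0
G(1) = mex{} = 0
G(2) = mex{} = 0
G(3) = mex{} = 0
G(4) = mex{0} = 1
G(5) = mex{0} = 1
G(6) = mex{0} = 1
G(7) = mex{0,0} = 1
G(8) = mex{1,0} = 2
G(9) = mex{1,0} = 2
G(10) = mex{1,0,0} = 2
G(11) = mex{1,1,0} = 2
G(12) = mex{2,1,0} = 3
G(13) = mex{2,1,0} = 3
G(14) = mex{2,1,1} = 0
G(15) = mex{2,2,1} = 0
G(16) = mex{3,2,1} = 0

0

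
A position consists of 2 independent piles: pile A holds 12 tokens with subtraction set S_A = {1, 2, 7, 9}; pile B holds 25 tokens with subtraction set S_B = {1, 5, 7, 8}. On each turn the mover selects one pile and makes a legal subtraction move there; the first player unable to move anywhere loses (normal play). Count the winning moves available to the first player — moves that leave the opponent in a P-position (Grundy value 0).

3

Pile A, S = {1, 2, 7, 9}:
n :  0  1  2  3  4  5  6  7  8  9 10 11 12
G :  0  1  2  0  1  2  0  1  2  3  4  0  1
G_A(12) = 1.
Pile B, S = {1, 5, 7, 8}:
G(0) = 0
G(1) = mex{0} = 1
G(2) = mex{1} = 0
G(3) = mex{0} = 1
G(4) = mex{1} = 0
G(5) = mex{0,0} = 1
G(6) = mex{1,1} = 0
G(7) = mex{0,0,0} = 1
G(8) = mex{1,1,1,0} = 2
G(9) = mex{2,0,0,1} = 3
G(10) = mex{3,1,1,0} = 2
G(11) = mex{2,0,0,1} = 3
G(12) = mex{3,1,1,0} = 2
G(13) = mex{2,2,0,1} = 3
G(14) = mex{3,3,1,0} = 2
G(15) = mex{2,2,2,1} = 0
G(16) = mex{0,3,3,2} = 1
G(17) = mex{1,2,2,3} = 0
G(18) = mex{0,3,3,2} = 1
G(19) = mex{1,2,2,3} = 0
G(20) = mex{0,0,3,2} = 1
G(21) = mex{1,1,2,3} = 0
G(22) = mex{0,0,0,2} = 1
G(23) = mex{1,1,1,0} = 2
G(24) = mex{2,0,0,1} = 3
G(25) = mex{3,1,1,0} = 2
G_B(25) = 2.
Combined Grundy value = 1 ⊕ 2 = 3.
A winning move leaves total XOR = 0, i.e. changes one component's Grundy value g to g ⊕ X where X is the current total.
Pile A: need g' = 1⊕3 = 2. Options: 12−1→G=0, 12−2→G=4, 12−7→G=2, 12−9→G=0. Hits: 1.
Pile B: need g' = 2⊕3 = 1. Options: 25−1→G=3, 25−5→G=1, 25−7→G=1, 25−8→G=0. Hits: 2.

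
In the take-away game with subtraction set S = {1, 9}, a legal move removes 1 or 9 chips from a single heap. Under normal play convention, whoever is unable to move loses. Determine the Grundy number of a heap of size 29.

1

G(0) = 0
G(1) = mex{0} = 1
G(2) = mex{1} = 0
G(3) = mex{0} = 1
G(4) = mex{1} = 0
G(5) = mex{0} = 1
G(6) = mex{1} = 0
G(7) = mex{0} = 1
G(8) = mex{1} = 0
G(9) = mex{0,0} = 1
G(10) = mex{1,1} = 0
G(11) = mex{0,0} = 1
G(12) = mex{1,1} = 0
G(13) = mex{0,0} = 1
G(14) = mex{1,1} = 0
G(15) = mex{0,0} = 1
G(16) = mex{1,1} = 0
G(17) = mex{0,0} = 1
G(18) = mex{1,1} = 0
G(19) = mex{0,0} = 1
G(20) = mex{1,1} = 0
G(21) = mex{0,0} = 1
G(22) = mex{1,1} = 0
G(23) = mex{0,0} = 1
G(24) = mex{1,1} = 0
G(25) = mex{0,0} = 1
G(26) = mex{1,1} = 0
G(27) = mex{0,0} = 1
G(28) = mex{1,1} = 0
G(29) = mex{0,0} = 1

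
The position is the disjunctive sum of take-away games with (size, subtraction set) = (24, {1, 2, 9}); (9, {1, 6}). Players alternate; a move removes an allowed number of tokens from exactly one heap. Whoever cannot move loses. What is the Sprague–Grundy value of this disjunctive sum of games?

1

Heap A, S = {1, 2, 9}:
G(0) = 0
G(1) = mex{0} = 1
G(2) = mex{1,0} = 2
G(3) = mex{2,1} = 0
G(4) = mex{0,2} = 1
G(5) = mex{1,0} = 2
G(6) = mex{2,1} = 0
G(7) = mex{0,2} = 1
G(8) = mex{1,0} = 2
G(9) = mex{2,1,0} = 3
G(10) = mex{3,2,1} = 0
G(11) = mex{0,3,2} = 1
G(12) = mex{1,0,0} = 2
G(13) = mex{2,1,1} = 0
G(14) = mex{0,2,2} = 1
G(15) = mex{1,0,0} = 2
G(16) = mex{2,1,1} = 0
G(17) = mex{0,2,2} = 1
G(18) = mex{1,0,3} = 2
G(19) = mex{2,1,0} = 3
G(20) = mex{3,2,1} = 0
G(21) = mex{0,3,2} = 1
G(22) = mex{1,0,0} = 2
G(23) = mex{2,1,1} = 0
G(24) = mex{0,2,2} = 1
G_A(24) = 1.
Heap B, S = {1, 6}:
n : 0 1 2 3 4 5 6 7 8 9
G : 0 1 0 1 0 1 2 0 1 0
G_B(9) = 0.
Combined Grundy value = 1 ⊕ 0 = 1.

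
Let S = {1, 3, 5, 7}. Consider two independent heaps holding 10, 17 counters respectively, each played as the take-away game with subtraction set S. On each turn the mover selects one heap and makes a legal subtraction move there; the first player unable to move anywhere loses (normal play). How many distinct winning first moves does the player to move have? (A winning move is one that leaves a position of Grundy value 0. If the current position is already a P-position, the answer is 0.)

8

All heaps use S = {1, 3, 5, 7}:
n :  0  1  2  3  4  5  6  7  8  9 10 11 12 13 14 15 16 17
G :  0  1  0  1  0  1  0  1  0  1  0  1  0  1  0  1  0  1
Heap A: G(10) = 0.
Heap B: G(17) = 1.
Combined Grundy value = 0 ⊕ 1 = 1.
A winning move leaves total XOR = 0, i.e. changes one component's Grundy value g to g ⊕ X where X is the current total.
Heap A: need g' = 0⊕1 = 1. Options: 10−1→G=1, 10−3→G=1, 10−5→G=1, 10−7→G=1. Hits: 4.
Heap B: need g' = 1⊕1 = 0. Options: 17−1→G=0, 17−3→G=0, 17−5→G=0, 17−7→G=0. Hits: 4.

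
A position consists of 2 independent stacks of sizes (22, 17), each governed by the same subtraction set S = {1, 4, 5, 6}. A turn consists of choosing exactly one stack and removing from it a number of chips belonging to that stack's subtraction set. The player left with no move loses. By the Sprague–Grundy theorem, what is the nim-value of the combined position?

6

All stacks use S = {1, 4, 5, 6}:
G(0) = 0
G(1) = mex{0} = 1
G(2) = mex{1} = 0
G(3) = mex{0} = 1
G(4) = mex{1,0} = 2
G(5) = mex{2,1,0} = 3
G(6) = mex{3,0,1,0} = 2
G(7) = mex{2,1,0,1} = 3
G(8) = mex{3,2,1,0} = 4
G(9) = mex{4,3,2,1} = 0
G(10) = mex{0,2,3,2} = 1
G(11) = mex{1,3,2,3} = 0
G(12) = mex{0,4,3,2} = 1
G(13) = mex{1,0,4,3} = 2
G(14) = mex{2,1,0,4} = 3
G(15) = mex{3,0,1,0} = 2
G(16) = mex{2,1,0,1} = 3
G(17) = mex{3,2,1,0} = 4
G(18) = mex{4,3,2,1} = 0
G(19) = mex{0,2,3,2} = 1
G(20) = mex{1,3,2,3} = 0
G(21) = mex{0,4,3,2} = 1
G(22) = mex{1,0,4,3} = 2
Stack A: G(22) = 2.
Stack B: G(17) = 4.
Combined Grundy value = 2 ⊕ 4 = 6.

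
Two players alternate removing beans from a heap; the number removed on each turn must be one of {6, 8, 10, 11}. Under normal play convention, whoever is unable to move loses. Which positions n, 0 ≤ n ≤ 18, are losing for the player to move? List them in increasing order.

G(0) = 0
G(1) = mex{} = 0
G(2) = mex{} = 0
G(3) = mex{} = 0
G(4) = mex{} = 0
G(5) = mex{} = 0
G(6) = mex{0} = 1
G(7) = mex{0} = 1
G(8) = mex{0,0} = 1
G(9) = mex{0,0} = 1
G(10) = mex{0,0,0} = 1
G(11) = mex{0,0,0,0} = 1
G(12) = mex{1,0,0,0} = 2
G(13) = mex{1,0,0,0} = 2
G(14) = mex{1,1,0,0} = 2
G(15) = mex{1,1,0,0} = 2
G(16) = mex{1,1,1,0} = 2
G(17) = mex{1,1,1,1} = 0
G(18) = mex{2,1,1,1} = 0
P-positions are exactly the n with G(n) = 0.

0, 1, 2, 3, 4, 5, 17, 18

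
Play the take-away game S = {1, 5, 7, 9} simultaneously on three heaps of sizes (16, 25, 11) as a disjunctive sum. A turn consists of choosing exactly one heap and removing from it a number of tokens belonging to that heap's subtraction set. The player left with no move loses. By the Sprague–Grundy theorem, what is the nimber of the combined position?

0

All heaps use S = {1, 5, 7, 9}:
n :  0  1  2  3  4  5  6  7  8  9 10 11 12 13 14 15 16 17 18 19 20 21 22 23 24 25
G :  0  1  0  1  0  1  0  1  0  1  0  1  0  1  0  1  0  1  0  1  0  1  0  1  0  1
Heap A: G(16) = 0.
Heap B: G(25) = 1.
Heap C: G(11) = 1.
Combined Grundy value = 0 ⊕ 1 ⊕ 1 = 0.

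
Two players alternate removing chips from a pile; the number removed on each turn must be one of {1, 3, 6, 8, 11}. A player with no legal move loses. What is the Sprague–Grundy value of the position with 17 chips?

1

G(0) = 0
G(1) = mex{0} = 1
G(2) = mex{1} = 0
G(3) = mex{0,0} = 1
G(4) = mex{1,1} = 0
G(5) = mex{0,0} = 1
G(6) = mex{1,1,0} = 2
G(7) = mex{2,0,1} = 3
G(8) = mex{3,1,0,0} = 2
G(9) = mex{2,2,1,1} = 0
G(10) = mex{0,3,0,0} = 1
G(11) = mex{1,2,1,1,0} = 3
G(12) = mex{3,0,2,0,1} = 4
G(13) = mex{4,1,3,1,0} = 2
G(14) = mex{2,3,2,2,1} = 0
G(15) = mex{0,4,0,3,0} = 1
G(16) = mex{1,2,1,2,1} = 0
G(17) = mex{0,0,3,0,2} = 1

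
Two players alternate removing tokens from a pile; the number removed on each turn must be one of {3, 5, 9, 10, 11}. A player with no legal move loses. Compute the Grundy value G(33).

1

n :  0  1  2  3  4  5  6  7  8  9 10 11 12 13 14 15 16 17 18 19 20 21 22 23 24 25 26 27 28 29 30 31 32 33
G :  0  0  0  1  1  1  2  2  0  3  3  1  4  2  0  0  0  1  1  1  2  2  0  3  3  1  4  2  0  0  0  1  1  1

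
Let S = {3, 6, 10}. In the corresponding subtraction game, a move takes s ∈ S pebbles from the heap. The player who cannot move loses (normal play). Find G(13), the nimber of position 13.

n :  0  1  2  3  4  5  6  7  8  9 10 11 12 13
G :  0  0  0  1  1  1  2  2  2  0  3  3  1  0

0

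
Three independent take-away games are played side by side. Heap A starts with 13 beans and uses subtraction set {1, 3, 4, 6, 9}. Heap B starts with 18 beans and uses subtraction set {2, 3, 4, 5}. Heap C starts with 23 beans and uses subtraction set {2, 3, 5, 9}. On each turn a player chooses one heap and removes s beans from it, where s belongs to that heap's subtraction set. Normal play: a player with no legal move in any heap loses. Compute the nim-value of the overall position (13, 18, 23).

Heap A, S = {1, 3, 4, 6, 9}:
n :  0  1  2  3  4  5  6  7  8  9 10 11 12 13
G :  0  1  0  1  2  3  2  0  1  4  3  2  0  1
G_A(13) = 1.
Heap B, S = {2, 3, 4, 5}:
n :  0  1  2  3  4  5  6  7  8  9 10 11 12 13 14 15 16 17 18
G :  0  0  1  1  2  2  3  0  0  1  1  2  2  3  0  0  1  1  2
G_B(18) = 2.
Heap C, S = {2, 3, 5, 9}:
n :  0  1  2  3  4  5  6  7  8  9 10 11 12 13 14 15 16 17 18 19 20 21 22 23
G :  0  0  1  1  2  2  3  0  0  1  1  2  2  3  0  0  1  1  2  2  3  0  0  1
G_C(23) = 1.
Combined Grundy value = 1 ⊕ 2 ⊕ 1 = 2.

2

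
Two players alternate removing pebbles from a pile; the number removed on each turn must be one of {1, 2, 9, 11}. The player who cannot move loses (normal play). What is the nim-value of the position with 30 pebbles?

0

n :  0  1  2  3  4  5  6  7  8  9 10 11 12 13 14 15 16 17 18 19 20 21 22 23 24 25 26 27 28 29 30
G :  0  1  2  0  1  2  0  1  2  3  0  1  2  0  1  2  0  1  2  3  0  1  2  0  1  2  0  1  2  3  0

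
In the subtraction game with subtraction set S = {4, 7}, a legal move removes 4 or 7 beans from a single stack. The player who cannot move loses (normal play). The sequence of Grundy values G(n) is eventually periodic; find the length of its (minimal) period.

11

n :  0  1  2  3  4  5  6  7  8  9 10 11 12 13 14 15 16 17 18 19 20 21 22 23
G :  0  0  0  0  1  1  1  1  2  2  2  0  0  0  0  1  1  1  1  2  2  2  0  0
G(n+11) = G(n) holds for n = 0,…,6 (a full window of length max(S) = 7), so the sequence is purely periodic with period 11.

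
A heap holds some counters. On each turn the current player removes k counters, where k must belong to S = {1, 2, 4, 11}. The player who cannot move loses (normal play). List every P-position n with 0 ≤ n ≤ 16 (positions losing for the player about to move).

0, 3, 6, 9, 12, 15

n :  0  1  2  3  4  5  6  7  8  9 10 11 12 13 14 15 16
G :  0  1  2  0  1  2  0  1  2  0  1  2  0  1  2  0  1
P-positions are exactly the n with G(n) = 0.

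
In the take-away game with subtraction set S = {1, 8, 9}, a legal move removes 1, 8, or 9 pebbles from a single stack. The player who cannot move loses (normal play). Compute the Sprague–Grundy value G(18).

0

G(0) = 0
G(1) = mex{0} = 1
G(2) = mex{1} = 0
G(3) = mex{0} = 1
G(4) = mex{1} = 0
G(5) = mex{0} = 1
G(6) = mex{1} = 0
G(7) = mex{0} = 1
G(8) = mex{1,0} = 2
G(9) = mex{2,1,0} = 3
G(10) = mex{3,0,1} = 2
G(11) = mex{2,1,0} = 3
G(12) = mex{3,0,1} = 2
G(13) = mex{2,1,0} = 3
G(14) = mex{3,0,1} = 2
G(15) = mex{2,1,0} = 3
G(16) = mex{3,2,1} = 0
G(17) = mex{0,3,2} = 1
G(18) = mex{1,2,3} = 0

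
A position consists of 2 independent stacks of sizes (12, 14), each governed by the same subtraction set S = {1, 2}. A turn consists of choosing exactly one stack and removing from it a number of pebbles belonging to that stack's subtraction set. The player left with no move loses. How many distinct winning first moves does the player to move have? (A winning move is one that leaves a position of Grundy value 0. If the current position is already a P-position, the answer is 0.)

2

All stacks use S = {1, 2}:
G(0) = 0
G(1) = mex{0} = 1
G(2) = mex{1,0} = 2
G(3) = mex{2,1} = 0
G(4) = mex{0,2} = 1
G(5) = mex{1,0} = 2
G(6) = mex{2,1} = 0
G(7) = mex{0,2} = 1
G(8) = mex{1,0} = 2
G(9) = mex{2,1} = 0
G(10) = mex{0,2} = 1
G(11) = mex{1,0} = 2
G(12) = mex{2,1} = 0
G(13) = mex{0,2} = 1
G(14) = mex{1,0} = 2
Stack A: G(12) = 0.
Stack B: G(14) = 2.
Combined Grundy value = 0 ⊕ 2 = 2.
A winning move leaves total XOR = 0, i.e. changes one component's Grundy value g to g ⊕ X where X is the current total.
Stack A: need g' = 0⊕2 = 2. Options: 12−1→G=2, 12−2→G=1. Hits: 1.
Stack B: need g' = 2⊕2 = 0. Options: 14−1→G=1, 14−2→G=0. Hits: 1.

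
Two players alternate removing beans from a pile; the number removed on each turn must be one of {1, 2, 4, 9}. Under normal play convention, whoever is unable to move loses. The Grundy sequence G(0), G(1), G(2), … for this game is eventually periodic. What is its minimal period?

11

n :  0  1  2  3  4  5  6  7  8  9 10 11 12 13 14 15 16 17 18 19 20 21 22 23
G :  0  1  2  0  1  2  0  1  2  3  4  0  1  2  0  1  2  0  1  2  3  4  0  1
G(n+11) = G(n) holds for n = 0,…,8 (a full window of length max(S) = 9), so the sequence is purely periodic with period 11.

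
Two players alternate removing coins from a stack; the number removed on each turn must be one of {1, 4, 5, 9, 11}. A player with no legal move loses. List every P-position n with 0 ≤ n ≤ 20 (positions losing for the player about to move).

0, 2, 8, 10, 16, 18

n :  0  1  2  3  4  5  6  7  8  9 10 11 12 13 14 15 16 17 18 19 20
G :  0  1  0  1  2  3  2  3  0  1  0  1  2  3  2  3  0  1  0  1  2
P-positions are exactly the n with G(n) = 0.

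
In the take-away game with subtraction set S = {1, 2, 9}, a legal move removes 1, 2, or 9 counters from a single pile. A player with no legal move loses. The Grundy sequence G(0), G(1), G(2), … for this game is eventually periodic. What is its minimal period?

10

n :  0  1  2  3  4  5  6  7  8  9 10 11 12 13 14 15 16 17 18 19 20 21
G :  0  1  2  0  1  2  0  1  2  3  0  1  2  0  1  2  0  1  2  3  0  1
G(n+10) = G(n) holds for n = 0,…,8 (a full window of length max(S) = 9), so the sequence is purely periodic with period 10.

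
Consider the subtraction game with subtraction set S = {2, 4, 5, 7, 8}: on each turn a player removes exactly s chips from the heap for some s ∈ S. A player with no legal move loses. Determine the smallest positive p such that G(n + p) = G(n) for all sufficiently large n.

G(0) = 0
G(1) = mex{} = 0
G(2) = mex{0} = 1
G(3) = mex{0} = 1
G(4) = mex{1,0} = 2
G(5) = mex{1,0,0} = 2
G(6) = mex{2,1,0} = 3
G(7) = mex{2,1,1,0} = 3
G(8) = mex{3,2,1,0,0} = 4
G(9) = mex{3,2,2,1,0} = 4
G(10) = mex{4,3,2,1,1} = 0
G(11) = mex{4,3,3,2,1} = 0
G(12) = mex{0,4,3,2,2} = 1
G(13) = mex{0,4,4,3,2} = 1
G(14) = mex{1,0,4,3,3} = 2
G(15) = mex{1,0,0,4,3} = 2
G(16) = mex{2,1,0,4,4} = 3
G(17) = mex{2,1,1,0,4} = 3
G(18) = mex{3,2,1,0,0} = 4
G(19) = mex{3,2,2,1,0} = 4
G(20) = mex{4,3,2,1,1} = 0
G(21) = mex{4,3,3,2,1} = 0
G(n+10) = G(n) holds for n = 0,…,7 (a full window of length max(S) = 8), so the sequence is purely periodic with period 10.

10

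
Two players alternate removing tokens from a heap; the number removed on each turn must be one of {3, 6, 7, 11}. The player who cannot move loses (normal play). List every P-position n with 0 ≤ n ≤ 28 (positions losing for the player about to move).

G(0) = 0
G(1) = mex{} = 0
G(2) = mex{} = 0
G(3) = mex{0} = 1
G(4) = mex{0} = 1
G(5) = mex{0} = 1
G(6) = mex{1,0} = 2
G(7) = mex{1,0,0} = 2
G(8) = mex{1,0,0} = 2
G(9) = mex{2,1,0} = 3
G(10) = mex{2,1,1} = 0
G(11) = mex{2,1,1,0} = 3
G(12) = mex{3,2,1,0} = 4
G(13) = mex{0,2,2,0} = 1
G(14) = mex{3,2,2,1} = 0
G(15) = mex{4,3,2,1} = 0
G(16) = mex{1,0,3,1} = 2
G(17) = mex{0,3,0,2} = 1
G(18) = mex{0,4,3,2} = 1
G(19) = mex{2,1,4,2} = 0
G(20) = mex{1,0,1,3} = 2
G(21) = mex{1,0,0,0} = 2
G(22) = mex{0,2,0,3} = 1
G(23) = mex{2,1,2,4} = 0
G(24) = mex{2,1,1,1} = 0
G(25) = mex{1,0,1,0} = 2
G(26) = mex{0,2,0,0} = 1
G(27) = mex{0,2,2,2} = 1
G(28) = mex{2,1,2,1} = 0
P-positions are exactly the n with G(n) = 0.

0, 1, 2, 10, 14, 15, 19, 23, 24, 28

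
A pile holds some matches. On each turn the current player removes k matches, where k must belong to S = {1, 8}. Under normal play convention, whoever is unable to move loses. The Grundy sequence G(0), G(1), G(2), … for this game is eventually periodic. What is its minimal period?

n :  0  1  2  3  4  5  6  7  8  9 10 11 12 13 14 15 16 17 18 19
G :  0  1  0  1  0  1  0  1  2  0  1  0  1  0  1  0  1  2  0  1
G(n+9) = G(n) holds for n = 0,…,7 (a full window of length max(S) = 8), so the sequence is purely periodic with period 9.

9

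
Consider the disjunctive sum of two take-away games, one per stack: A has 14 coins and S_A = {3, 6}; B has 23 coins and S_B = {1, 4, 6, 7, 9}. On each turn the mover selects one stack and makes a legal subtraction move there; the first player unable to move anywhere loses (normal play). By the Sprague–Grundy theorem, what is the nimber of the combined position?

1

Stack A, S = {3, 6}:
n :  0  1  2  3  4  5  6  7  8  9 10 11 12 13 14
G :  0  0  0  1  1  1  2  2  2  0  0  0  1  1  1
G_A(14) = 1.
Stack B, S = {1, 4, 6, 7, 9}:
G(0) = 0
G(1) = mex{0} = 1
G(2) = mex{1} = 0
G(3) = mex{0} = 1
G(4) = mex{1,0} = 2
G(5) = mex{2,1} = 0
G(6) = mex{0,0,0} = 1
G(7) = mex{1,1,1,0} = 2
G(8) = mex{2,2,0,1} = 3
G(9) = mex{3,0,1,0,0} = 2
G(10) = mex{2,1,2,1,1} = 0
G(11) = mex{0,2,0,2,0} = 1
G(12) = mex{1,3,1,0,1} = 2
G(13) = mex{2,2,2,1,2} = 0
G(14) = mex{0,0,3,2,0} = 1
G(15) = mex{1,1,2,3,1} = 0
G(16) = mex{0,2,0,2,2} = 1
G(17) = mex{1,0,1,0,3} = 2
G(18) = mex{2,1,2,1,2} = 0
G(19) = mex{0,0,0,2,0} = 1
G(20) = mex{1,1,1,0,1} = 2
G(21) = mex{2,2,0,1,2} = 3
G(22) = mex{3,0,1,0,0} = 2
G(23) = mex{2,1,2,1,1} = 0
G_B(23) = 0.
Combined Grundy value = 1 ⊕ 0 = 1.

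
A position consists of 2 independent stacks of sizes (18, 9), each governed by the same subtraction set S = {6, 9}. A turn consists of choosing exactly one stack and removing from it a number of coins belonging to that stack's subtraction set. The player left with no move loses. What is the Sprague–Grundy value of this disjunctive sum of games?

1

All stacks use S = {6, 9}:
G(0) = 0
G(1) = mex{} = 0
G(2) = mex{} = 0
G(3) = mex{} = 0
G(4) = mex{} = 0
G(5) = mex{} = 0
G(6) = mex{0} = 1
G(7) = mex{0} = 1
G(8) = mex{0} = 1
G(9) = mex{0,0} = 1
G(10) = mex{0,0} = 1
G(11) = mex{0,0} = 1
G(12) = mex{1,0} = 2
G(13) = mex{1,0} = 2
G(14) = mex{1,0} = 2
G(15) = mex{1,1} = 0
G(16) = mex{1,1} = 0
G(17) = mex{1,1} = 0
G(18) = mex{2,1} = 0
Stack A: G(18) = 0.
Stack B: G(9) = 1.
Combined Grundy value = 0 ⊕ 1 = 1.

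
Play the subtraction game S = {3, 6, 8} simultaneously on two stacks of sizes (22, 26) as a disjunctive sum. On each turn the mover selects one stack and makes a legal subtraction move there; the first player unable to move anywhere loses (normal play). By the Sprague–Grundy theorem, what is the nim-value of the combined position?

All stacks use S = {3, 6, 8}:
G(0) = 0
G(1) = mex{} = 0
G(2) = mex{} = 0
G(3) = mex{0} = 1
G(4) = mex{0} = 1
G(5) = mex{0} = 1
G(6) = mex{1,0} = 2
G(7) = mex{1,0} = 2
G(8) = mex{1,0,0} = 2
G(9) = mex{2,1,0} = 3
G(10) = mex{2,1,0} = 3
G(11) = mex{2,1,1} = 0
G(12) = mex{3,2,1} = 0
G(13) = mex{3,2,1} = 0
G(14) = mex{0,2,2} = 1
G(15) = mex{0,3,2} = 1
G(16) = mex{0,3,2} = 1
G(17) = mex{1,0,3} = 2
G(18) = mex{1,0,3} = 2
G(19) = mex{1,0,0} = 2
G(20) = mex{2,1,0} = 3
G(21) = mex{2,1,0} = 3
G(22) = mex{2,1,1} = 0
G(23) = mex{3,2,1} = 0
G(24) = mex{3,2,1} = 0
G(25) = mex{0,2,2} = 1
G(26) = mex{0,3,2} = 1
Stack A: G(22) = 0.
Stack B: G(26) = 1.
Combined Grundy value = 0 ⊕ 1 = 1.

1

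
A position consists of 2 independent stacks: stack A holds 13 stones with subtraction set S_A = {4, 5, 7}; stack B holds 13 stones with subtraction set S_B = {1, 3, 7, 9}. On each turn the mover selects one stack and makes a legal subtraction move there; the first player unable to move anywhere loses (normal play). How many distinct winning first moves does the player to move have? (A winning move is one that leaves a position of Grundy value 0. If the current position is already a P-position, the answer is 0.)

5

Stack A, S = {4, 5, 7}:
n :  0  1  2  3  4  5  6  7  8  9 10 11 12 13
G :  0  0  0  0  1  1  1  1  2  2  2  0  0  0
G_A(13) = 0.
Stack B, S = {1, 3, 7, 9}:
n :  0  1  2  3  4  5  6  7  8  9 10 11 12 13
G :  0  1  0  1  0  1  0  1  0  1  0  1  0  1
G_B(13) = 1.
Combined Grundy value = 0 ⊕ 1 = 1.
A winning move leaves total XOR = 0, i.e. changes one component's Grundy value g to g ⊕ X where X is the current total.
Stack A: need g' = 0⊕1 = 1. Options: 13−4→G=2, 13−5→G=2, 13−7→G=1. Hits: 1.
Stack B: need g' = 1⊕1 = 0. Options: 13−1→G=0, 13−3→G=0, 13−7→G=0, 13−9→G=0. Hits: 4.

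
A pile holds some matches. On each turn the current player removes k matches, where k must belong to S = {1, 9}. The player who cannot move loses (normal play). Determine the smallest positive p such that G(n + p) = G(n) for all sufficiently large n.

G(0) = 0
G(1) = mex{0} = 1
G(2) = mex{1} = 0
G(3) = mex{0} = 1
G(4) = mex{1} = 0
G(5) = mex{0} = 1
G(6) = mex{1} = 0
G(7) = mex{0} = 1
G(8) = mex{1} = 0
G(9) = mex{0,0} = 1
G(10) = mex{1,1} = 0
G(11) = mex{0,0} = 1
G(12) = mex{1,1} = 0
G(13) = mex{0,0} = 1
G(14) = mex{1,1} = 0
G(n+2) = G(n) holds for n = 0,…,8 (a full window of length max(S) = 9), so the sequence is purely periodic with period 2.

2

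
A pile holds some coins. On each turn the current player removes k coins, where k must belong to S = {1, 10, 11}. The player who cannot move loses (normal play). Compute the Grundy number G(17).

G(0) = 0
G(1) = mex{0} = 1
G(2) = mex{1} = 0
G(3) = mex{0} = 1
G(4) = mex{1} = 0
G(5) = mex{0} = 1
G(6) = mex{1} = 0
G(7) = mex{0} = 1
G(8) = mex{1} = 0
G(9) = mex{0} = 1
G(10) = mex{1,0} = 2
G(11) = mex{2,1,0} = 3
G(12) = mex{3,0,1} = 2
G(13) = mex{2,1,0} = 3
G(14) = mex{3,0,1} = 2
G(15) = mex{2,1,0} = 3
G(16) = mex{3,0,1} = 2
G(17) = mex{2,1,0} = 3

3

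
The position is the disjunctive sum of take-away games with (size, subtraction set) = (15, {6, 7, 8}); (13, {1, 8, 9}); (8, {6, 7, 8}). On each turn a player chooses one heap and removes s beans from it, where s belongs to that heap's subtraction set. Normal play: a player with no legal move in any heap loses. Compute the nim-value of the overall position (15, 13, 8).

2

Heap A, S = {6, 7, 8}:
n :  0  1  2  3  4  5  6  7  8  9 10 11 12 13 14 15
G :  0  0  0  0  0  0  1  1  1  1  1  1  2  2  0  0
G_A(15) = 0.
Heap B, S = {1, 8, 9}:
n :  0  1  2  3  4  5  6  7  8  9 10 11 12 13
G :  0  1  0  1  0  1  0  1  2  3  2  3  2  3
G_B(13) = 3.
Heap C, S = {6, 7, 8}:
G(0) = 0
G(1) = mex{} = 0
G(2) = mex{} = 0
G(3) = mex{} = 0
G(4) = mex{} = 0
G(5) = mex{} = 0
G(6) = mex{0} = 1
G(7) = mex{0,0} = 1
G(8) = mex{0,0,0} = 1
G_C(8) = 1.
Combined Grundy value = 0 ⊕ 3 ⊕ 1 = 2.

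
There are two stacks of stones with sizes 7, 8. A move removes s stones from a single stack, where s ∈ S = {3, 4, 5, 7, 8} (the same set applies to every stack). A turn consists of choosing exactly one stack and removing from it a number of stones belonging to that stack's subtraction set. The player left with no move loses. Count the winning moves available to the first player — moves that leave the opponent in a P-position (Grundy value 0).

0

All stacks use S = {3, 4, 5, 7, 8}:
G(0) = 0
G(1) = mex{} = 0
G(2) = mex{} = 0
G(3) = mex{0} = 1
G(4) = mex{0,0} = 1
G(5) = mex{0,0,0} = 1
G(6) = mex{1,0,0} = 2
G(7) = mex{1,1,0,0} = 2
G(8) = mex{1,1,1,0,0} = 2
Stack A: G(7) = 2.
Stack B: G(8) = 2.
Combined Grundy value = 2 ⊕ 2 = 0.
A winning move leaves total XOR = 0, i.e. changes one component's Grundy value g to g ⊕ X where X is the current total.
Stack A: target g' = 2⊕0 = 2, but every legal move changes the Grundy value (mex property), so 0 moves.
Stack B: target g' = 2⊕0 = 2, but every legal move changes the Grundy value (mex property), so 0 moves.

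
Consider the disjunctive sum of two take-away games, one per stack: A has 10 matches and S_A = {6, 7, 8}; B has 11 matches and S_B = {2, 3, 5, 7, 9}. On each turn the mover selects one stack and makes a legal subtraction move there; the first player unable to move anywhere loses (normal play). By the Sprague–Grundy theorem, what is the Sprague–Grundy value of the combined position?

Stack A, S = {6, 7, 8}:
n :  0  1  2  3  4  5  6  7  8  9 10
G :  0  0  0  0  0  0  1  1  1  1  1
G_A(10) = 1.
Stack B, S = {2, 3, 5, 7, 9}:
G(0) = 0
G(1) = mex{} = 0
G(2) = mex{0} = 1
G(3) = mex{0,0} = 1
G(4) = mex{1,0} = 2
G(5) = mex{1,1,0} = 2
G(6) = mex{2,1,0} = 3
G(7) = mex{2,2,1,0} = 3
G(8) = mex{3,2,1,0} = 4
G(9) = mex{3,3,2,1,0} = 4
G(10) = mex{4,3,2,1,0} = 5
G(11) = mex{4,4,3,2,1} = 0
G_B(11) = 0.
Combined Grundy value = 1 ⊕ 0 = 1.

1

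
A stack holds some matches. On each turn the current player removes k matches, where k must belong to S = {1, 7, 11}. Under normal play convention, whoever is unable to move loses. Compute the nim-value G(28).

0

n :  0  1  2  3  4  5  6  7  8  9 10 11 12 13 14 15 16 17 18 19 20 21 22 23 24 25 26 27 28
G :  0  1  0  1  0  1  0  1  0  1  0  1  0  1  0  1  0  1  0  1  0  1  0  1  0  1  0  1  0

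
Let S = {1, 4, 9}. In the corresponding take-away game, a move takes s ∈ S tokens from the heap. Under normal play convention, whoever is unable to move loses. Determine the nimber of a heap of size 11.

n :  0  1  2  3  4  5  6  7  8  9 10 11
G :  0  1  0  1  2  0  1  0  1  2  0  1

1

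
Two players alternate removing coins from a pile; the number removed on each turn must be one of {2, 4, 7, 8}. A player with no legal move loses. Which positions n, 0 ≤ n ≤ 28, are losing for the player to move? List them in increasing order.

0, 1, 6, 11, 12, 17, 22, 23, 28

G(0) = 0
G(1) = mex{} = 0
G(2) = mex{0} = 1
G(3) = mex{0} = 1
G(4) = mex{1,0} = 2
G(5) = mex{1,0} = 2
G(6) = mex{2,1} = 0
G(7) = mex{2,1,0} = 3
G(8) = mex{0,2,0,0} = 1
G(9) = mex{3,2,1,0} = 4
G(10) = mex{1,0,1,1} = 2
G(11) = mex{4,3,2,1} = 0
G(12) = mex{2,1,2,2} = 0
G(13) = mex{0,4,0,2} = 1
G(14) = mex{0,2,3,0} = 1
G(15) = mex{1,0,1,3} = 2
G(16) = mex{1,0,4,1} = 2
G(17) = mex{2,1,2,4} = 0
G(18) = mex{2,1,0,2} = 3
G(19) = mex{0,2,0,0} = 1
G(20) = mex{3,2,1,0} = 4
G(21) = mex{1,0,1,1} = 2
G(22) = mex{4,3,2,1} = 0
G(23) = mex{2,1,2,2} = 0
G(24) = mex{0,4,0,2} = 1
G(25) = mex{0,2,3,0} = 1
G(26) = mex{1,0,1,3} = 2
G(27) = mex{1,0,4,1} = 2
G(28) = mex{2,1,2,4} = 0
P-positions are exactly the n with G(n) = 0.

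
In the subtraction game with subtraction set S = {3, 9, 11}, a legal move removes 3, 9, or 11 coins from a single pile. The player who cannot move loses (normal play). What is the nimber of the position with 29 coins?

n :  0  1  2  3  4  5  6  7  8  9 10 11 12 13 14 15 16 17 18 19 20 21 22 23 24 25 26 27 28 29
G :  0  0  0  1  1  1  0  0  0  1  1  1  2  2  0  3  3  1  2  2  0  0  0  1  1  1  0  0  0  1

1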